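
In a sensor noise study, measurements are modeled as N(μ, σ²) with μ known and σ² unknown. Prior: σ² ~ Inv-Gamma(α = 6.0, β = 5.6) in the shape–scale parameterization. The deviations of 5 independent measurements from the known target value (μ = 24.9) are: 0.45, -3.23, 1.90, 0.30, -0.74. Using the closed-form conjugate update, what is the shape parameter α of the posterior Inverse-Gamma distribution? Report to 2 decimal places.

8.50

With known mean μ and an Inverse-Gamma(α, β) prior on σ², the Normal likelihood is conjugate: posterior is Inv-Gamma(α + n/2, β + Σ(xᵢ−μ)²/2).
Σ(xᵢ−μ)² = (0.45)² + (-3.23)² + (1.90)² + (0.30)² + (-0.74)² = 14.8830.
Posterior: Inv-Gamma(6.0 + 5/2, 5.6 + 14.8830/2) = Inv-Gamma(8.50, 13.04150).
Posterior α = 8.50.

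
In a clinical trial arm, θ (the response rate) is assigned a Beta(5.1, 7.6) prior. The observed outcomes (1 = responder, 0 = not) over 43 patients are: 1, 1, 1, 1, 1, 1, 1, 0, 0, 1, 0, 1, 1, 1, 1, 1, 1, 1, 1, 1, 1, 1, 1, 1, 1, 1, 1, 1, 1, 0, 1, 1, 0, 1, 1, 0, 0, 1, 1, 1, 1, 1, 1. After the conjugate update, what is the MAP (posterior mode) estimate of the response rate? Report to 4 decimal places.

0.7467

The Beta prior is conjugate to a Binomial/Bernoulli likelihood; the update adds successes to α and failures to β.
Posterior: Beta(α+k, β+n−k) = Beta(5.1+36, 7.6+7) = Beta(41.1, 14.6).
Mode of Beta(a,b) for a,b>1 is (a−1)/(a+b−2) = 40.1/53.7 = 0.7467.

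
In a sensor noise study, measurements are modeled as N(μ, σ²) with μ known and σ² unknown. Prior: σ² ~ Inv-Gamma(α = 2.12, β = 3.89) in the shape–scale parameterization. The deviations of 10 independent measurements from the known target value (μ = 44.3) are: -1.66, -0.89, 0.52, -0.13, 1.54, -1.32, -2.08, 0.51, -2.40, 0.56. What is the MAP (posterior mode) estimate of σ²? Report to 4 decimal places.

1.6249

With known mean μ and an Inverse-Gamma(α, β) prior on σ², the Normal likelihood is conjugate: posterior is Inv-Gamma(α + n/2, β + Σ(xᵢ−μ)²/2).
Σ(xᵢ−μ)² = (-1.66)² + (-0.89)² + (0.52)² + (-0.13)² + (1.54)² + (-1.32)² + (-2.08)² + (0.51)² + (-2.40)² + (0.56)² = 18.6091.
Posterior: Inv-Gamma(2.12 + 10/2, 3.89 + 18.6091/2) = Inv-Gamma(7.12, 13.19455).
Mode = β/(α+1) = 13.19455/8.12 = 1.6249.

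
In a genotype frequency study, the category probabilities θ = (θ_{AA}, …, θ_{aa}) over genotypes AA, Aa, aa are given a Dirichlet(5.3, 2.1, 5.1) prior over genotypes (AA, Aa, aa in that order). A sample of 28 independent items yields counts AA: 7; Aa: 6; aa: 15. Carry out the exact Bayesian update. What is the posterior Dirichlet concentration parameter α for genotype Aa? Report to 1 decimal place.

The Dirichlet prior is conjugate to the Multinomial likelihood: each posterior αⱼ = prior αⱼ + observed count nⱼ.
Posterior concentration: (12.3, 8.1, 20.1), total = 40.5.
α_{Aa} = 2.1 + 6 = 8.1.

8.1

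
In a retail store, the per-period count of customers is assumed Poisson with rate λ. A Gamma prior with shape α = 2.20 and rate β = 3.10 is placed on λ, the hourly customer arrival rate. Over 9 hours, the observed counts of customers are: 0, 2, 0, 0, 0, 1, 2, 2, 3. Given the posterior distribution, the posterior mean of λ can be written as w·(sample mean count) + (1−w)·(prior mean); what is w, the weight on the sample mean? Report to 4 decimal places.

0.7438

With a Gamma(shape α, rate β) prior, the Poisson likelihood is conjugate: the posterior is Gamma(α + ΣXᵢ, β + n).
Posterior mean = (α₀+S)/(β₀+n) = [n/(β₀+n)]·(S/n) + [β₀/(β₀+n)]·(α₀/β₀), so only n and β₀ enter the weight.
Weight on data w = n/(β₀+n) = 9/(3.10+9) = 9/12.10 = 0.7438.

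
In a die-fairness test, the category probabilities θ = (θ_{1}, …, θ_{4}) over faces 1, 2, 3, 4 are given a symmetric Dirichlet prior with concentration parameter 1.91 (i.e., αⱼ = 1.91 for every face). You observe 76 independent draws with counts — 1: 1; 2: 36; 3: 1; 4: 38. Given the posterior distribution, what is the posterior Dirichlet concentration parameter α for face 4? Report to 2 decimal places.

39.91

The Dirichlet prior is conjugate to the Multinomial likelihood: each posterior αⱼ = prior αⱼ + observed count nⱼ.
Posterior concentration: (2.91, 37.91, 2.91, 39.91), total = 83.64.
α_{4} = 1.91 + 38 = 39.91.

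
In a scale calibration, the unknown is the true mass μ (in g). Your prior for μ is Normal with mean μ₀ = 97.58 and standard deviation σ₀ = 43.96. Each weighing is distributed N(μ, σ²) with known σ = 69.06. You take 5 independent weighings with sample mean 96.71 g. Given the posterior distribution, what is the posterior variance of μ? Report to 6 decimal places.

For Normal data with known variance σ², a Normal(μ₀, σ₀²) prior on μ is conjugate. Posterior precision = 1/σ₀² + n/σ²; posterior mean is the precision-weighted average of μ₀ and x̄.
σ₀² = 43.96² = 1932.4816, σ² = 69.06² = 4769.2836; σ² + n·σ₀² = 4769.2836 + 5·1932.4816 = 14431.6916.
Posterior precision = 1/σ₀² + n/σ² = 1/1932.4816 + 5/4769.2836 = (σ² + n·σ₀²)/(σ₀²σ²) = 14431.6916/(1932.4816·4769.2836); posterior variance σₙ² = σ₀²σ²/(σ² + n·σ₀²) = 1932.4816·4769.2836/14431.6916 = 638.632882.

638.632882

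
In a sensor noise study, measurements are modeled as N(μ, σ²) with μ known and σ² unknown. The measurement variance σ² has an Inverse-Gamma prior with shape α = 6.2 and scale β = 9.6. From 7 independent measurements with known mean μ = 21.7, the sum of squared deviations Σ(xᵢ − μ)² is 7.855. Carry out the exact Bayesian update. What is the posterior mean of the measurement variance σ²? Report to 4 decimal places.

With known mean μ and an Inverse-Gamma(α, β) prior on σ², the Normal likelihood is conjugate: posterior is Inv-Gamma(α + n/2, β + Σ(xᵢ−μ)²/2).
Posterior: Inv-Gamma(6.2 + 7/2, 9.6 + 7.855/2) = Inv-Gamma(9.70, 13.5275).
E[σ²|data] = β/(α−1) = 13.5275/8.70 = 1.5549.

1.5549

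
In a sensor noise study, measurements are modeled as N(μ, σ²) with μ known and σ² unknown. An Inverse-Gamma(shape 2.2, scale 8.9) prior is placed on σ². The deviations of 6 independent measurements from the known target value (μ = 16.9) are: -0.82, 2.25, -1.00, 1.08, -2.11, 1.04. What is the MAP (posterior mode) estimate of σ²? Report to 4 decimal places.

2.5190

With known mean μ and an Inverse-Gamma(α, β) prior on σ², the Normal likelihood is conjugate: posterior is Inv-Gamma(α + n/2, β + Σ(xᵢ−μ)²/2).
Σ(xᵢ−μ)² = (-0.82)² + (2.25)² + (-1.00)² + (1.08)² + (-2.11)² + (1.04)² = 13.4350.
Posterior: Inv-Gamma(2.2 + 6/2, 8.9 + 13.4350/2) = Inv-Gamma(5.20, 15.61750).
Mode = β/(α+1) = 15.61750/6.20 = 2.5190.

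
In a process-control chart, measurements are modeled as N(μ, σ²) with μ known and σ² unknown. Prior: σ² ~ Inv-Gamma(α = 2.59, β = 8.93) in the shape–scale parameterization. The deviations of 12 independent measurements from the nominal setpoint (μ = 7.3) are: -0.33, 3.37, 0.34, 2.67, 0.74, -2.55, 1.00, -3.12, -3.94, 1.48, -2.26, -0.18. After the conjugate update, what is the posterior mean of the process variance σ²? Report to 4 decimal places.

5.0862

With known mean μ and an Inverse-Gamma(α, β) prior on σ², the Normal likelihood is conjugate: posterior is Inv-Gamma(α + n/2, β + Σ(xᵢ−μ)²/2).
Σ(xᵢ−μ)² = (-0.33)² + (3.37)² + (0.34)² + (2.67)² + (0.74)² + (-2.55)² + (1.00)² + (-3.12)² + (-3.94)² + (1.48)² + (-2.26)² + (-0.18)² = 59.3488.
Posterior: Inv-Gamma(2.59 + 12/2, 8.93 + 59.3488/2) = Inv-Gamma(8.59, 38.60440).
E[σ²|data] = β/(α−1) = 38.60440/7.59 = 5.0862.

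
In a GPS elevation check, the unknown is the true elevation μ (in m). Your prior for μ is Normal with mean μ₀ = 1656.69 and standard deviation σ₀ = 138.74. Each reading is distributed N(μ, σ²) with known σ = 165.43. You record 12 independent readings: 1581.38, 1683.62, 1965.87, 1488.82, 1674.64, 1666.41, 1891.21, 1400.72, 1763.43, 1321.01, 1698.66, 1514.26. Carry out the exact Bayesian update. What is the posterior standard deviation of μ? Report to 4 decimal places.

For Normal data with known variance σ², a Normal(μ₀, σ₀²) prior on μ is conjugate. Posterior precision = 1/σ₀² + n/σ²; posterior mean is the precision-weighted average of μ₀ and x̄.
σ₀² = 138.74² = 19248.7876, σ² = 165.43² = 27367.0849; σ² + n·σ₀² = 27367.0849 + 12·19248.7876 = 258352.5361.
Posterior precision = 1/σ₀² + n/σ² = 1/19248.7876 + 12/27367.0849 = (σ² + n·σ₀²)/(σ₀²σ²) = 258352.5361/(19248.7876·27367.0849); posterior variance σₙ² = σ₀²σ²/(σ² + n·σ₀²) = 19248.7876·27367.0849/258352.5361 = 2039.009225.
Posterior SD = √σₙ² = √(19248.7876·27367.0849/258352.5361) = 45.1554.

45.1554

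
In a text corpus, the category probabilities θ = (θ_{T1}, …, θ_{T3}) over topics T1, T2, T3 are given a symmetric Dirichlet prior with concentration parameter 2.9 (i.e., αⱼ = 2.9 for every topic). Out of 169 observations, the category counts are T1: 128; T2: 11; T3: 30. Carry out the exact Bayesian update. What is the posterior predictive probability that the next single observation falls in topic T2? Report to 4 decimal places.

The Dirichlet prior is conjugate to the Multinomial likelihood: each posterior αⱼ = prior αⱼ + observed count nⱼ.
Posterior concentration: (130.9, 13.9, 32.9), total = 177.7.
P(next = T2 | data) = α_{T2}/Σα = 0.0782.

0.0782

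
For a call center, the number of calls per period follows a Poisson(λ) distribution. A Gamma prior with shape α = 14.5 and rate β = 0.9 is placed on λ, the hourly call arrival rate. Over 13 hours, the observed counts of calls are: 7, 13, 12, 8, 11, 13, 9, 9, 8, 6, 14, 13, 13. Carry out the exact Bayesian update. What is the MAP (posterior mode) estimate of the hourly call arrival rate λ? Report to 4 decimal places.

With a Gamma(shape α, rate β) prior, the Poisson likelihood is conjugate: the posterior is Gamma(α + ΣXᵢ, β + n).
Sum of counts S = 136 over n = 13 hours.
Posterior: Gamma(α+S, β+n) = Gamma(14.5+136, 0.9+13) = Gamma(150.5, 13.9).
Mode of Gamma(α,β) for α≥1 is (α−1)/β = 149.5/13.9 = 10.7554.

10.7554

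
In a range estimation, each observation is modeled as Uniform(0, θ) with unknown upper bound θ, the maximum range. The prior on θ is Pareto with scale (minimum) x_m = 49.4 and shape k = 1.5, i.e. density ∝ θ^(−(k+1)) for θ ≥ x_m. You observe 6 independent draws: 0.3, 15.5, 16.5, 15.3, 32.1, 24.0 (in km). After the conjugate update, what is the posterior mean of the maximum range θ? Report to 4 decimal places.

A Pareto(scale x_m, shape k) prior on the upper bound θ of Uniform(0, θ) is conjugate: posterior is Pareto(max(x_m, max xᵢ), k + n).
Sample maximum = 32.1; prior scale x_m = 49.4 → posterior scale = max = 49.4.
Posterior shape = 1.5 + 6 = 7.5.
E[θ|data] = k·x_m/(k−1) = 7.5·49.4/6.5 = 57.0000.

57.0000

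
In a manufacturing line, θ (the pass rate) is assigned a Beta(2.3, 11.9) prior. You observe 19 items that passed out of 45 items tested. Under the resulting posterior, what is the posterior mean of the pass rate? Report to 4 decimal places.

0.3598

The Beta prior is conjugate to a Binomial/Bernoulli likelihood; the update adds successes to α and failures to β.
Posterior: Beta(α+k, β+n−k) = Beta(2.3+19, 11.9+26) = Beta(21.3, 37.9).
Posterior mean = α/(α+β) = 21.3/59.2 = 0.3598.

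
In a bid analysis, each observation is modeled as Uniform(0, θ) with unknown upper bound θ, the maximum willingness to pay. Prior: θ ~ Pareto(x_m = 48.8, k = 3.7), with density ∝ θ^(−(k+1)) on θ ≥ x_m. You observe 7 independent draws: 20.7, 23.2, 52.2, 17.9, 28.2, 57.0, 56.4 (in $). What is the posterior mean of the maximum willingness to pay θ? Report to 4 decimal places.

A Pareto(scale x_m, shape k) prior on the upper bound θ of Uniform(0, θ) is conjugate: posterior is Pareto(max(x_m, max xᵢ), k + n).
Sample maximum = 57.0; prior scale x_m = 48.8 → posterior scale = max = 57.0.
Posterior shape = 3.7 + 7 = 10.7.
E[θ|data] = k·x_m/(k−1) = 10.7·57.0/9.7 = 62.8763.

62.8763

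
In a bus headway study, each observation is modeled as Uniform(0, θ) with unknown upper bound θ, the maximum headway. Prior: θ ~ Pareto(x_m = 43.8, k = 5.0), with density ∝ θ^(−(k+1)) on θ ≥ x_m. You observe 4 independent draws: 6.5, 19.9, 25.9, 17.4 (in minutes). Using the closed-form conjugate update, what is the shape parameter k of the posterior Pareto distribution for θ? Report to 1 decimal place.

A Pareto(scale x_m, shape k) prior on the upper bound θ of Uniform(0, θ) is conjugate: posterior is Pareto(max(x_m, max xᵢ), k + n).
Sample maximum = 25.9; prior scale x_m = 43.8 → posterior scale = max = 43.8.
Posterior shape = 5.0 + 4 = 9.0.
Posterior shape k = 9.0.

9.0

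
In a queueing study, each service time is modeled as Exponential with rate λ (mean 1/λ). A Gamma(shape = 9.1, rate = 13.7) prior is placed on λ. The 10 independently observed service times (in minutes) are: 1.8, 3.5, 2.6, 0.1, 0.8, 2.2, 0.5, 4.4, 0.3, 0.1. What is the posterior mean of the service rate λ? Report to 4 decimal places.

0.6367

With a Gamma(shape α, rate β) prior on the exponential rate λ, the posterior after n observations with total T = Σxᵢ is Gamma(α+n, β+T).
Sum of observations T = 16.3 minutes; n = 10.
Posterior: Gamma(9.1+10, 13.7+16.3) = Gamma(19.1, 30.0).
Posterior mean of λ = α/β = 19.1/30.0 = 0.6367.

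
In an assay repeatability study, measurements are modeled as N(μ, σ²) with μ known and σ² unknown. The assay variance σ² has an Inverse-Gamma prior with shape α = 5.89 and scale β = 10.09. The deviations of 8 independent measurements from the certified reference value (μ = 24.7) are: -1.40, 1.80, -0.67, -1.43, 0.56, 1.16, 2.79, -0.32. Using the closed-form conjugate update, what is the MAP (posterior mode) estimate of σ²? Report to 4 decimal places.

1.7181

With known mean μ and an Inverse-Gamma(α, β) prior on σ², the Normal likelihood is conjugate: posterior is Inv-Gamma(α + n/2, β + Σ(xᵢ−μ)²/2).
Σ(xᵢ−μ)² = (-1.40)² + (1.80)² + (-0.67)² + (-1.43)² + (0.56)² + (1.16)² + (2.79)² + (-0.32)² = 17.2395.
Posterior: Inv-Gamma(5.89 + 8/2, 10.09 + 17.2395/2) = Inv-Gamma(9.89, 18.70975).
Mode = β/(α+1) = 18.70975/10.89 = 1.7181.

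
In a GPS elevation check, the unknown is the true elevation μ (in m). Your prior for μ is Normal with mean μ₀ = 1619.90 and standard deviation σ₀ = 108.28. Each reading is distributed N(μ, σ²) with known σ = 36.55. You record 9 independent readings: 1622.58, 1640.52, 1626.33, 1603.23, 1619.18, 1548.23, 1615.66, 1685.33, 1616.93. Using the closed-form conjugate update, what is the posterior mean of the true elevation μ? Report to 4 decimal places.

For Normal data with known variance σ², a Normal(μ₀, σ₀²) prior on μ is conjugate. Posterior precision = 1/σ₀² + n/σ²; posterior mean is the precision-weighted average of μ₀ and x̄.
Σxᵢ = 1622.58 + 1640.52 + 1626.33 + 1603.23 + 1619.18 + 1548.23 + 1615.66 + 1685.33 + 1616.93 = 14577.99, so n·x̄ = 14577.99.
σ₀² = 108.28² = 11724.5584, σ² = 36.55² = 1335.9025; σ² + n·σ₀² = 1335.9025 + 9·11724.5584 = 106856.9281.
Posterior mean = (μ₀/σ₀² + n·x̄/σ²)/(1/σ₀² + n/σ²) = (σ²·μ₀ + σ₀²·n·x̄)/(σ² + n·σ₀²) = (1335.9025·1619.90 + 11724.5584·14577.99)/106856.9281 = 173084523.569366/106856.9281 = 1619.7782.

1619.7782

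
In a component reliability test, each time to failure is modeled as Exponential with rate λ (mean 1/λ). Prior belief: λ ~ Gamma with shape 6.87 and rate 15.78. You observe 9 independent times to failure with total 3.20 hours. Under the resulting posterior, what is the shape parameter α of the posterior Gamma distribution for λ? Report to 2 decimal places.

15.87

With a Gamma(shape α, rate β) prior on the exponential rate λ, the posterior after n observations with total T = Σxᵢ is Gamma(α+n, β+T).
Posterior: Gamma(6.87+9, 15.78+3.20) = Gamma(15.87, 18.98).
Posterior α = 15.87.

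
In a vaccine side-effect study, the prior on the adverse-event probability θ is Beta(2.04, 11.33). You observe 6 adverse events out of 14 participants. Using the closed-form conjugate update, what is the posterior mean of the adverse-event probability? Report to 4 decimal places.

0.2938

The Beta prior is conjugate to a Binomial/Bernoulli likelihood; the update adds successes to α and failures to β.
Posterior: Beta(α+k, β+n−k) = Beta(2.04+6, 11.33+8) = Beta(8.04, 19.33).
Posterior mean = α/(α+β) = 8.04/27.37 = 0.2938.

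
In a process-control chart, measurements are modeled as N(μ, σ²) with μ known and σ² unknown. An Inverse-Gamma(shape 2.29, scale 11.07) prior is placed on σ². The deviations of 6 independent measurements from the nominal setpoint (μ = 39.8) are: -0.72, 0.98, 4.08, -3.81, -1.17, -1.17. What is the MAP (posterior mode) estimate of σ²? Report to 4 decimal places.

With known mean μ and an Inverse-Gamma(α, β) prior on σ², the Normal likelihood is conjugate: posterior is Inv-Gamma(α + n/2, β + Σ(xᵢ−μ)²/2).
Σ(xᵢ−μ)² = (-0.72)² + (0.98)² + (4.08)² + (-3.81)² + (-1.17)² + (-1.17)² = 35.3791.
Posterior: Inv-Gamma(2.29 + 6/2, 11.07 + 35.3791/2) = Inv-Gamma(5.29, 28.75955).
Mode = β/(α+1) = 28.75955/6.29 = 4.5723.

4.5723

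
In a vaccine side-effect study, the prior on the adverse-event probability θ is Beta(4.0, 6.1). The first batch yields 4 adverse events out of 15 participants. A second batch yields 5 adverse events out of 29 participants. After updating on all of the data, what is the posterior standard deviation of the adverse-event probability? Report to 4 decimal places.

0.0576

The Beta prior is conjugate to a Binomial/Bernoulli likelihood; the update adds successes to α and failures to β.
After batch 1: Beta(4.0+4, 6.1+11) = Beta(8.0, 17.1).
After batch 2: Beta(8.0+5, 17.1+24) = Beta(13.0, 41.1).
Var = αβ/((α+β)²(α+β+1)) = 13.0·41.1/(54.1²·55.1) = 0.00331313; SD = √0.00331313 = 0.0576.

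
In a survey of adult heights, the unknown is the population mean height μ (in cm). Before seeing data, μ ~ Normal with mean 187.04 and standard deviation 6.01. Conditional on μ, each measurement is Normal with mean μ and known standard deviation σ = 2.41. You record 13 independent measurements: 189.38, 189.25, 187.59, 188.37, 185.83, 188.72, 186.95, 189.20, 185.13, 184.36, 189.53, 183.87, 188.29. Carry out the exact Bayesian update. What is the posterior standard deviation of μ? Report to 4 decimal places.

For Normal data with known variance σ², a Normal(μ₀, σ₀²) prior on μ is conjugate. Posterior precision = 1/σ₀² + n/σ²; posterior mean is the precision-weighted average of μ₀ and x̄.
σ₀² = 6.01² = 36.1201, σ² = 2.41² = 5.8081; σ² + n·σ₀² = 5.8081 + 13·36.1201 = 475.3694.
Posterior precision = 1/σ₀² + n/σ² = 1/36.1201 + 13/5.8081 = (σ² + n·σ₀²)/(σ₀²σ²) = 475.3694/(36.1201·5.8081); posterior variance σₙ² = σ₀²σ²/(σ² + n·σ₀²) = 36.1201·5.8081/475.3694 = 0.441318.
Posterior SD = √σₙ² = √(36.1201·5.8081/475.3694) = 0.6643.

0.6643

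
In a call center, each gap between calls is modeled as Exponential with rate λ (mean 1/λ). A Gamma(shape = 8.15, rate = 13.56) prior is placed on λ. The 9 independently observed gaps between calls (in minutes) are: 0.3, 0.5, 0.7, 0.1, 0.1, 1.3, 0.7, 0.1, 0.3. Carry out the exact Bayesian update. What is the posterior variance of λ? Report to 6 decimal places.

With a Gamma(shape α, rate β) prior on the exponential rate λ, the posterior after n observations with total T = Σxᵢ is Gamma(α+n, β+T).
Sum of observations T = 4.1 minutes; n = 9.
Posterior: Gamma(8.15+9, 13.56+4.1) = Gamma(17.15, 17.66).
Var = α/β² = 0.054990.

0.054990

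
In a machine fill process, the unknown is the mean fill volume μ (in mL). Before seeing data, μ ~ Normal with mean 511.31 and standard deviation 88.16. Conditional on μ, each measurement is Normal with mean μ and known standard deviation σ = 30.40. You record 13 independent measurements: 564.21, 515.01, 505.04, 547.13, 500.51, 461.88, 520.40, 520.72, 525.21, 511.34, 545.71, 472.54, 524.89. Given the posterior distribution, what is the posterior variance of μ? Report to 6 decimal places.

70.444898

For Normal data with known variance σ², a Normal(μ₀, σ₀²) prior on μ is conjugate. Posterior precision = 1/σ₀² + n/σ²; posterior mean is the precision-weighted average of μ₀ and x̄.
σ₀² = 88.16² = 7772.1856, σ² = 30.40² = 924.16; σ² + n·σ₀² = 924.16 + 13·7772.1856 = 101962.5728.
Posterior precision = 1/σ₀² + n/σ² = 1/7772.1856 + 13/924.16 = (σ² + n·σ₀²)/(σ₀²σ²) = 101962.5728/(7772.1856·924.16); posterior variance σₙ² = σ₀²σ²/(σ² + n·σ₀²) = 7772.1856·924.16/101962.5728 = 70.444898.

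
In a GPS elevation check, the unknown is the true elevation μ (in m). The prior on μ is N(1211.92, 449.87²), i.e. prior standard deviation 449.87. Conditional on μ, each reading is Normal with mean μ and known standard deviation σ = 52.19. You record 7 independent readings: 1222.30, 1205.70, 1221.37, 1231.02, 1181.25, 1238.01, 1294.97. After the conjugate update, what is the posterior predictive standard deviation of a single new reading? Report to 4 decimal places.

55.7868

For Normal data with known variance σ², a Normal(μ₀, σ₀²) prior on μ is conjugate. Posterior precision = 1/σ₀² + n/σ²; posterior mean is the precision-weighted average of μ₀ and x̄.
σ₀² = 449.87² = 202383.0169, σ² = 52.19² = 2723.7961; σ² + n·σ₀² = 2723.7961 + 7·202383.0169 = 1419404.9144.
Posterior precision = 1/σ₀² + n/σ² = 1/202383.0169 + 7/2723.7961 = (σ² + n·σ₀²)/(σ₀²σ²) = 1419404.9144/(202383.0169·2723.7961); posterior variance σₙ² = σ₀²σ²/(σ² + n·σ₀²) = 202383.0169·2723.7961/1419404.9144 = 388.367031.
Predictive variance for one new observation = σₙ² + σ² = 202383.0169·2723.7961/1419404.9144 + 2723.7961 = σ²·(σ₀² + 1419404.9144)/1419404.9144 = 2723.7961·1621787.9313/1419404.9144 = 3112.163131; SD = √(2723.7961·1621787.9313/1419404.9144) = 55.7868.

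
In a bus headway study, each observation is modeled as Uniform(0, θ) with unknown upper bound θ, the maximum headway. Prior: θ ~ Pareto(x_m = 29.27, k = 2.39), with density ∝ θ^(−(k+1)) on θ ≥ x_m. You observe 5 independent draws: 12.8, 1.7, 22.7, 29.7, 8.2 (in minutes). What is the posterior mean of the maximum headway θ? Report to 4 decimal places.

34.3479

A Pareto(scale x_m, shape k) prior on the upper bound θ of Uniform(0, θ) is conjugate: posterior is Pareto(max(x_m, max xᵢ), k + n).
Sample maximum = 29.7; prior scale x_m = 29.27 → posterior scale = max = 29.70.
Posterior shape = 2.39 + 5 = 7.39.
E[θ|data] = k·x_m/(k−1) = 7.39·29.70/6.39 = 34.3479.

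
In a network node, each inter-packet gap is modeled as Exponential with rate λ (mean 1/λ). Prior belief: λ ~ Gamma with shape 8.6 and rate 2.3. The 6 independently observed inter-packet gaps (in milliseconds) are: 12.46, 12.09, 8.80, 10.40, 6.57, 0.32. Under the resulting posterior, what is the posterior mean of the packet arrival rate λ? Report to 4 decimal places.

0.2758

With a Gamma(shape α, rate β) prior on the exponential rate λ, the posterior after n observations with total T = Σxᵢ is Gamma(α+n, β+T).
Sum of observations T = 50.64 milliseconds; n = 6.
Posterior: Gamma(8.6+6, 2.3+50.64) = Gamma(14.6, 52.94).
Posterior mean of λ = α/β = 14.6/52.94 = 0.2758.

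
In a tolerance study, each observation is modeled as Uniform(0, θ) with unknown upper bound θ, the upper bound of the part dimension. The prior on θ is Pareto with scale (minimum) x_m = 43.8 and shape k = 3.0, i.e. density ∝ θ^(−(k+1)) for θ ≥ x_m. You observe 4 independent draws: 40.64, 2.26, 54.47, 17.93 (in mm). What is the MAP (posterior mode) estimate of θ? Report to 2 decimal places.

A Pareto(scale x_m, shape k) prior on the upper bound θ of Uniform(0, θ) is conjugate: posterior is Pareto(max(x_m, max xᵢ), k + n).
Sample maximum = 54.47; prior scale x_m = 43.8 → posterior scale = max = 54.47.
Posterior shape = 3.0 + 4 = 7.0.
The Pareto density is decreasing on [x_m, ∞), so the mode is x_m = 54.47.

54.47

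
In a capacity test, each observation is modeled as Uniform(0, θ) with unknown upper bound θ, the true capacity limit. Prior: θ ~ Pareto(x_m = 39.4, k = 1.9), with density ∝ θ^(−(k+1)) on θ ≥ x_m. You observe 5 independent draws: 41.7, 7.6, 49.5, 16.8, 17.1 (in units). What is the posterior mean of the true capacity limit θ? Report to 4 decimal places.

A Pareto(scale x_m, shape k) prior on the upper bound θ of Uniform(0, θ) is conjugate: posterior is Pareto(max(x_m, max xᵢ), k + n).
Sample maximum = 49.5; prior scale x_m = 39.4 → posterior scale = max = 49.5.
Posterior shape = 1.9 + 5 = 6.9.
E[θ|data] = k·x_m/(k−1) = 6.9·49.5/5.9 = 57.8898.

57.8898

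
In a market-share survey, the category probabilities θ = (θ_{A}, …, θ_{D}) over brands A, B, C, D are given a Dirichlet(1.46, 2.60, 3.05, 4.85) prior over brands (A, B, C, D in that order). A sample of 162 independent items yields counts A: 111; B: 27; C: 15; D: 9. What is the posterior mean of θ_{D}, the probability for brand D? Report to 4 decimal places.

The Dirichlet prior is conjugate to the Multinomial likelihood: each posterior αⱼ = prior αⱼ + observed count nⱼ.
Posterior concentration: (112.46, 29.60, 18.05, 13.85), total = 173.96.
E[θ_{D}|data] = α_{D}/Σα = 13.85/173.96 = 0.0796.

0.0796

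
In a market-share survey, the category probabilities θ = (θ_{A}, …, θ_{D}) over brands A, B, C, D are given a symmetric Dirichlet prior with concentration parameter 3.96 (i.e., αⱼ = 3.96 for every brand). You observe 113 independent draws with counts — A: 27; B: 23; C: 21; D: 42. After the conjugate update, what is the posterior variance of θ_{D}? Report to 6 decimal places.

The Dirichlet prior is conjugate to the Multinomial likelihood: each posterior αⱼ = prior αⱼ + observed count nⱼ.
Posterior concentration: (30.96, 26.96, 24.96, 45.96), total = 128.84.
Var[θ_j] = α_j(Σα−α_j)/((Σα)²(Σα+1)) = 45.96·82.88/(128.84²·129.84) = 0.001767.

0.001767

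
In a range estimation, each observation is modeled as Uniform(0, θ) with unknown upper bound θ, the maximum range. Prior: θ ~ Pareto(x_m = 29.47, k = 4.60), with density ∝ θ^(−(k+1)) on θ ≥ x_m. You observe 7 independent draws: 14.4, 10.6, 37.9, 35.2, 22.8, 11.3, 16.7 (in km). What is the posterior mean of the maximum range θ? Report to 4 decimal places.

A Pareto(scale x_m, shape k) prior on the upper bound θ of Uniform(0, θ) is conjugate: posterior is Pareto(max(x_m, max xᵢ), k + n).
Sample maximum = 37.9; prior scale x_m = 29.47 → posterior scale = max = 37.90.
Posterior shape = 4.60 + 7 = 11.60.
E[θ|data] = k·x_m/(k−1) = 11.60·37.90/10.60 = 41.4755.

41.4755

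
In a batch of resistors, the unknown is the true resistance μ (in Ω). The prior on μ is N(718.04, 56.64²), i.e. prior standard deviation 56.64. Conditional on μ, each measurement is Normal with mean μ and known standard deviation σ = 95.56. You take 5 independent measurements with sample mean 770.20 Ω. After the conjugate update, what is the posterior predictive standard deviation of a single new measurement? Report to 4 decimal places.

101.4668

For Normal data with known variance σ², a Normal(μ₀, σ₀²) prior on μ is conjugate. Posterior precision = 1/σ₀² + n/σ²; posterior mean is the precision-weighted average of μ₀ and x̄.
σ₀² = 56.64² = 3208.0896, σ² = 95.56² = 9131.7136; σ² + n·σ₀² = 9131.7136 + 5·3208.0896 = 25172.1616.
Posterior precision = 1/σ₀² + n/σ² = 1/3208.0896 + 5/9131.7136 = (σ² + n·σ₀²)/(σ₀²σ²) = 25172.1616/(3208.0896·9131.7136); posterior variance σₙ² = σ₀²σ²/(σ² + n·σ₀²) = 3208.0896·9131.7136/25172.1616 = 1163.799752.
Predictive variance for one new observation = σₙ² + σ² = 3208.0896·9131.7136/25172.1616 + 9131.7136 = σ²·(σ₀² + 25172.1616)/25172.1616 = 9131.7136·28380.2512/25172.1616 = 10295.513352; SD = √(9131.7136·28380.2512/25172.1616) = 101.4668.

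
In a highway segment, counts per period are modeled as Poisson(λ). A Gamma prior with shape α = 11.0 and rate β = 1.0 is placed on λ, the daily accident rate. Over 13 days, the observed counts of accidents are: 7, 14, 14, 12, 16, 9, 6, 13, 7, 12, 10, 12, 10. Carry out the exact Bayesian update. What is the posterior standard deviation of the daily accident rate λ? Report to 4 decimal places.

0.8835

With a Gamma(shape α, rate β) prior, the Poisson likelihood is conjugate: the posterior is Gamma(α + ΣXᵢ, β + n).
Sum of counts S = 142 over n = 13 days.
Posterior: Gamma(α+S, β+n) = Gamma(11.0+142, 1.0+13) = Gamma(153.0, 14.0).
SD = √α/β = √153.0/14.0 = 0.8835.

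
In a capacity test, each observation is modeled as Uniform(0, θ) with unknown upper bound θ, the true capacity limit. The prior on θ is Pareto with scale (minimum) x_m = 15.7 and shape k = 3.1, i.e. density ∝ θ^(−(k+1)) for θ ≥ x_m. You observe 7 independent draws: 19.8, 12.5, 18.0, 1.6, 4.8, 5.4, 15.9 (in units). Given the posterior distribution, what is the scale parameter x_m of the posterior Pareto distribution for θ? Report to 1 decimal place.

19.8

A Pareto(scale x_m, shape k) prior on the upper bound θ of Uniform(0, θ) is conjugate: posterior is Pareto(max(x_m, max xᵢ), k + n).
Sample maximum = 19.8; prior scale x_m = 15.7 → posterior scale = max = 19.8.
Posterior shape = 3.1 + 7 = 10.1.
Posterior scale x_m = 19.8.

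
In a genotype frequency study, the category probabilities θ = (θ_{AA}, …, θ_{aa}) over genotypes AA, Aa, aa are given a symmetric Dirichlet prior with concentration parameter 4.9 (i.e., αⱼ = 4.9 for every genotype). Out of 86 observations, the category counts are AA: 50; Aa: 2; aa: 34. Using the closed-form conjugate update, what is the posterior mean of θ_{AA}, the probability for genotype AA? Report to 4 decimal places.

The Dirichlet prior is conjugate to the Multinomial likelihood: each posterior αⱼ = prior αⱼ + observed count nⱼ.
Posterior concentration: (54.9, 6.9, 38.9), total = 100.7.
E[θ_{AA}|data] = α_{AA}/Σα = 54.9/100.7 = 0.5452.

0.5452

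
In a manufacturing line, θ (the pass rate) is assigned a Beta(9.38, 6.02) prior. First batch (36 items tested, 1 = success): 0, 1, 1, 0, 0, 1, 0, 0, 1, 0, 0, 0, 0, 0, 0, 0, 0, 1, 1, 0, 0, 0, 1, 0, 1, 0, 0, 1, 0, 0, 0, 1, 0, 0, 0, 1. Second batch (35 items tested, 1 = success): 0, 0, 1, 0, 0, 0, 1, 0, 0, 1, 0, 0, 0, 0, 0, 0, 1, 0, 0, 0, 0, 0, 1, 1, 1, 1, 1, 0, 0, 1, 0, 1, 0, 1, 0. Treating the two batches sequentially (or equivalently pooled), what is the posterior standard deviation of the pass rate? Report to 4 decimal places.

0.0518

The Beta prior is conjugate to a Binomial/Bernoulli likelihood; the update adds successes to α and failures to β.
After batch 1: Beta(9.38+11, 6.02+25) = Beta(20.38, 31.02).
After batch 2: Beta(20.38+12, 31.02+23) = Beta(32.38, 54.02).
Var = αβ/((α+β)²(α+β+1)) = 32.38·54.02/(86.40²·87.40) = 0.00268097; SD = √0.00268097 = 0.0518.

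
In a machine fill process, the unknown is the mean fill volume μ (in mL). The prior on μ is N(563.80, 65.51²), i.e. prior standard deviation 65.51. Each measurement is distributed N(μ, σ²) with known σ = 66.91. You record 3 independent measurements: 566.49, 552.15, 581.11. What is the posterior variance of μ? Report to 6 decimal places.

1107.278890

For Normal data with known variance σ², a Normal(μ₀, σ₀²) prior on μ is conjugate. Posterior precision = 1/σ₀² + n/σ²; posterior mean is the precision-weighted average of μ₀ and x̄.
σ₀² = 65.51² = 4291.5601, σ² = 66.91² = 4476.9481; σ² + n·σ₀² = 4476.9481 + 3·4291.5601 = 17351.6284.
Posterior precision = 1/σ₀² + n/σ² = 1/4291.5601 + 3/4476.9481 = (σ² + n·σ₀²)/(σ₀²σ²) = 17351.6284/(4291.5601·4476.9481); posterior variance σₙ² = σ₀²σ²/(σ² + n·σ₀²) = 4291.5601·4476.9481/17351.6284 = 1107.278890.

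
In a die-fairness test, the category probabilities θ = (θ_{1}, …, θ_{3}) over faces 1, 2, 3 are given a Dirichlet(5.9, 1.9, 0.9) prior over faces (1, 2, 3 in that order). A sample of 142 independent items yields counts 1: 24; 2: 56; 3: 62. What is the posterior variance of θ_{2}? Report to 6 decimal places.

0.001560

The Dirichlet prior is conjugate to the Multinomial likelihood: each posterior αⱼ = prior αⱼ + observed count nⱼ.
Posterior concentration: (29.9, 57.9, 62.9), total = 150.7.
Var[θ_j] = α_j(Σα−α_j)/((Σα)²(Σα+1)) = 57.9·92.8/(150.7²·151.7) = 0.001560.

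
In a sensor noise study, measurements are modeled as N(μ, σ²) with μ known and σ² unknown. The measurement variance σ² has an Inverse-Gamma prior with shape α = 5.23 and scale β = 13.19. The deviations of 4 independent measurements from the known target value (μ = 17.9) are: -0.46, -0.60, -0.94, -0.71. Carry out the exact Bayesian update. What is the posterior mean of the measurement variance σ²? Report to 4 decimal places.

2.2744

With known mean μ and an Inverse-Gamma(α, β) prior on σ², the Normal likelihood is conjugate: posterior is Inv-Gamma(α + n/2, β + Σ(xᵢ−μ)²/2).
Σ(xᵢ−μ)² = (-0.46)² + (-0.60)² + (-0.94)² + (-0.71)² = 1.9593.
Posterior: Inv-Gamma(5.23 + 4/2, 13.19 + 1.9593/2) = Inv-Gamma(7.23, 14.16965).
E[σ²|data] = β/(α−1) = 14.16965/6.23 = 2.2744.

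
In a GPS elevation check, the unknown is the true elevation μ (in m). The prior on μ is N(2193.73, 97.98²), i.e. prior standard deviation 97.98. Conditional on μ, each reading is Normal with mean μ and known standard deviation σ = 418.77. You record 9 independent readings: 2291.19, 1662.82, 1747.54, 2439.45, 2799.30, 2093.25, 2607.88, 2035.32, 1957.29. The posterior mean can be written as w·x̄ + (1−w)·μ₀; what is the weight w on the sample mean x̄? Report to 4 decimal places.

0.3301

For Normal data with known variance σ², a Normal(μ₀, σ₀²) prior on μ is conjugate. Posterior precision = 1/σ₀² + n/σ²; posterior mean is the precision-weighted average of μ₀ and x̄.
σ₀² = 97.98² = 9600.0804, σ² = 418.77² = 175368.3129. Prior precision 1/σ₀² = 1/9600.0804; data precision n/σ² = 9/175368.3129.
w = (n/σ²)/(1/σ₀² + n/σ²) = n·σ₀²/(σ² + n·σ₀²) = 9·9600.0804/(175368.3129 + 9·9600.0804) = 86400.7236/261769.0365 = 0.3301.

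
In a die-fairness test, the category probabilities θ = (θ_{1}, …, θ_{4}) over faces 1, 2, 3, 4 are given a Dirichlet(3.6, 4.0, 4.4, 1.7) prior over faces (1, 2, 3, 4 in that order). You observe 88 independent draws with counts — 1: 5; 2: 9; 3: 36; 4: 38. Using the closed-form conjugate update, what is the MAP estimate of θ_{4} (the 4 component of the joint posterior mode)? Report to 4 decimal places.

The Dirichlet prior is conjugate to the Multinomial likelihood: each posterior αⱼ = prior αⱼ + observed count nⱼ.
Posterior concentration: (8.6, 13.0, 40.4, 39.7), total = 101.7.
Joint mode component: (α_{4}−1)/(Σα−K) = 38.7/97.7 = 0.3961.

0.3961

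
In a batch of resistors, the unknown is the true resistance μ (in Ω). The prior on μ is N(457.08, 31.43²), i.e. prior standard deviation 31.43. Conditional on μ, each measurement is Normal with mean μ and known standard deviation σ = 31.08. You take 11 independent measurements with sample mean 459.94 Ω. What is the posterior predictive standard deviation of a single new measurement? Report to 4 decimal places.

For Normal data with known variance σ², a Normal(μ₀, σ₀²) prior on μ is conjugate. Posterior precision = 1/σ₀² + n/σ²; posterior mean is the precision-weighted average of μ₀ and x̄.
σ₀² = 31.43² = 987.8449, σ² = 31.08² = 965.9664; σ² + n·σ₀² = 965.9664 + 11·987.8449 = 11832.2603.
Posterior precision = 1/σ₀² + n/σ² = 1/987.8449 + 11/965.9664 = (σ² + n·σ₀²)/(σ₀²σ²) = 11832.2603/(987.8449·965.9664); posterior variance σₙ² = σ₀²σ²/(σ² + n·σ₀²) = 987.8449·965.9664/11832.2603 = 80.646044.
Predictive variance for one new observation = σₙ² + σ² = 987.8449·965.9664/11832.2603 + 965.9664 = σ²·(σ₀² + 11832.2603)/11832.2603 = 965.9664·12820.1052/11832.2603 = 1046.612444; SD = √(965.9664·12820.1052/11832.2603) = 32.3514.

32.3514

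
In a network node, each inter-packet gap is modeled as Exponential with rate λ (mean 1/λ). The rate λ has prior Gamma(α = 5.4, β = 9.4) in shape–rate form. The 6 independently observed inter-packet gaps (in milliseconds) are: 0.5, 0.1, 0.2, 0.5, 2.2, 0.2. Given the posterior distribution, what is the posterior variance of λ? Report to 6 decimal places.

0.066430

With a Gamma(shape α, rate β) prior on the exponential rate λ, the posterior after n observations with total T = Σxᵢ is Gamma(α+n, β+T).
Sum of observations T = 3.7 milliseconds; n = 6.
Posterior: Gamma(5.4+6, 9.4+3.7) = Gamma(11.4, 13.1).
Var = α/β² = 0.066430.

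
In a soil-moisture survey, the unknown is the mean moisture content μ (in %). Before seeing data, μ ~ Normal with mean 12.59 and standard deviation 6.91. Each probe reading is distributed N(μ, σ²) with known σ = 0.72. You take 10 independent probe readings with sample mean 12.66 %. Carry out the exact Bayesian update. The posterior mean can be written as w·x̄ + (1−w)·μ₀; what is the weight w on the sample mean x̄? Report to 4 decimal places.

For Normal data with known variance σ², a Normal(μ₀, σ₀²) prior on μ is conjugate. Posterior precision = 1/σ₀² + n/σ²; posterior mean is the precision-weighted average of μ₀ and x̄.
σ₀² = 6.91² = 47.7481, σ² = 0.72² = 0.5184. Prior precision 1/σ₀² = 1/47.7481; data precision n/σ² = 10/0.5184.
w = (n/σ²)/(1/σ₀² + n/σ²) = n·σ₀²/(σ² + n·σ₀²) = 10·47.7481/(0.5184 + 10·47.7481) = 477.481/477.9994 = 0.9989.

0.9989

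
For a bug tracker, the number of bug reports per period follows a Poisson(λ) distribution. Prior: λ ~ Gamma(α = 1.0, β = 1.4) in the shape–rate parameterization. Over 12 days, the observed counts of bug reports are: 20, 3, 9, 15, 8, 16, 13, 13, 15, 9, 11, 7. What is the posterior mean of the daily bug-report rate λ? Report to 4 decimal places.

10.4478

With a Gamma(shape α, rate β) prior, the Poisson likelihood is conjugate: the posterior is Gamma(α + ΣXᵢ, β + n).
Sum of counts S = 139 over n = 12 days.
Posterior: Gamma(α+S, β+n) = Gamma(1.0+139, 1.4+12) = Gamma(140.0, 13.4).
Posterior mean = α/β = 140.0/13.4 = 10.4478.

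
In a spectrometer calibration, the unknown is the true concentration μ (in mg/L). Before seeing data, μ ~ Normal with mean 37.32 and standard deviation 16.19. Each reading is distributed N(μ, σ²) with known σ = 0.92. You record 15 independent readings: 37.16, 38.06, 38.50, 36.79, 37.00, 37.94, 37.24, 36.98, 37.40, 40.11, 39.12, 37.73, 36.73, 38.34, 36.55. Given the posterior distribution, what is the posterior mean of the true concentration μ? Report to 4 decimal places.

For Normal data with known variance σ², a Normal(μ₀, σ₀²) prior on μ is conjugate. Posterior precision = 1/σ₀² + n/σ²; posterior mean is the precision-weighted average of μ₀ and x̄.
Σxᵢ = 37.16 + 38.06 + 38.50 + 36.79 + 37.00 + 37.94 + 37.24 + 36.98 + 37.40 + 40.11 + 39.12 + 37.73 + 36.73 + 38.34 + 36.55 = 565.65, so n·x̄ = 565.65.
σ₀² = 16.19² = 262.1161, σ² = 0.92² = 0.8464; σ² + n·σ₀² = 0.8464 + 15·262.1161 = 3932.5879.
Posterior mean = (μ₀/σ₀² + n·x̄/σ²)/(1/σ₀² + n/σ²) = (σ²·μ₀ + σ₀²·n·x̄)/(σ² + n·σ₀²) = (0.8464·37.32 + 262.1161·565.65)/3932.5879 = 148297.559613/3932.5879 = 37.7099.

37.7099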